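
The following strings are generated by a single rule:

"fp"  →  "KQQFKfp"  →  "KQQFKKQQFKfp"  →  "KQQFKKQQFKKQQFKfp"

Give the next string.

Every step adds KQQFK at the front: s(k+1) = KQQFK·s(k).
Applying this once more to KQQFKKQQFKKQQFKfp:

KQQFKKQQFKKQQFKKQQFKfp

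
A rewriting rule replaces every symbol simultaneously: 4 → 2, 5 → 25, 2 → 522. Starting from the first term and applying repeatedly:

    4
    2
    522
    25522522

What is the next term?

522252552252225522522

Rewriting each symbol of 25522522: 2→522, 5→25, 5→25, 2→522, 2→522, 5→25, 2→522, 2→522, which concatenates to 522 25 25 522 522 25 522 522.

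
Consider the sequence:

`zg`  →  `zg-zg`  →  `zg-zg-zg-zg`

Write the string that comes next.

zg-zg-zg-zg-zg-zg-zg-zg

s(k+1) = s(k)·-·s(k) — each term doubles the last with '-' between the halves.
One more doubling of zg-zg-zg-zg gives the answer.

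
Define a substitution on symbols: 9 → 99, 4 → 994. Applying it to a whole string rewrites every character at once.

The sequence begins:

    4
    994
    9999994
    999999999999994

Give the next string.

9999999999999999999999999999994

φ(999999999999994) expands symbol-by-symbol to 99 99 99 99 99 99 99 99 99 99 99 99 99 99 994; joining the 15 pieces gives the next term.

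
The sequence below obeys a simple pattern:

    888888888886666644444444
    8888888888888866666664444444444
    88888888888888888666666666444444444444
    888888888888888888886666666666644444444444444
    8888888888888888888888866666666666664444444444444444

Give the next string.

The n-th term is 3n+2 8's then 2n-1 6's then 2n+2 4's, where the shown terms are n = 3, 4, 5, 6, 7.
Setting n = 8 gives 26, 15, 18 characters in each block.

88888888888888888888888888666666666666666444444444444444444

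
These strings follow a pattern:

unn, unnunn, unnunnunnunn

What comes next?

Each string is two copies of the previous one concatenated.
So the next term is two copies of unnunnunnunn.

unnunnunnunnunnunnunnunn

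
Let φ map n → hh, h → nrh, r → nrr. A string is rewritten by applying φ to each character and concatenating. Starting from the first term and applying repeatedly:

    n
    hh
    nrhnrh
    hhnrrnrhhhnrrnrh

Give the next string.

nrhnrhhhnrrnrrhhnrrnrhnrhnrhhhnrrnrrhhnrrnrh

Replace each of the 16 characters of hhnrrnrhhhnrrnrh in place — nrh nrh hh nrr nrr hh nrr nrh nrh nrh hh nrr nrr hh nrr nrh — and concatenate.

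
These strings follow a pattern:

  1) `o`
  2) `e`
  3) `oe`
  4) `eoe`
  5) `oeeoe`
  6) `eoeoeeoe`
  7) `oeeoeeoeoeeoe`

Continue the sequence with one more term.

eoeoeeoeoeeoeeoeoeeoe

From term 3 onward, concatenate the second-to-last term with the last: o·e = oe, e·oe = eoe, …
The next term joins eoeoeeoe and oeeoeeoeoeeoe.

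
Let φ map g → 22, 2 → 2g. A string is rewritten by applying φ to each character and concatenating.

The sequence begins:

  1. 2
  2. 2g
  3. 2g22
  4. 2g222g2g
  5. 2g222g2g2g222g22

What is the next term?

Applying the rule to each of the 16 symbols of 2g222g2g2g222g22 gives the pieces 2g 22 2g 2g 2g 22 2g 22 2g 22 2g 2g 2g 22 2g 2g, which concatenate to the answer.

2g222g2g2g222g222g222g2g2g222g2g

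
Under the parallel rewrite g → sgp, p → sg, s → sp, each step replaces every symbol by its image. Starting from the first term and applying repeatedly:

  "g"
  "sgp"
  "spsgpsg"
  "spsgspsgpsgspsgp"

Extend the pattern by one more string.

spsgspsgpspsgspsgpsgspsgpspsgspsgpsg

Replace each of the 16 characters of spsgspsgpsgspsgp in place — sp sg sp sgp sp sg sp sgp sg sp sgp sp sg sp sgp sg — and concatenate.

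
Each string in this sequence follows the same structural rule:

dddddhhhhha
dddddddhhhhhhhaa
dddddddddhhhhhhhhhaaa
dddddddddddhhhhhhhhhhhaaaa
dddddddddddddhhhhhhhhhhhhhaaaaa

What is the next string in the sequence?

Term n consists of 2n+3 d's, followed by 2n+3 h's, followed by n a's (n = 1, 2, …).
For the next term, n = 6, so the run lengths are 15, 15, 6.

dddddddddddddddhhhhhhhhhhhhhhhaaaaaa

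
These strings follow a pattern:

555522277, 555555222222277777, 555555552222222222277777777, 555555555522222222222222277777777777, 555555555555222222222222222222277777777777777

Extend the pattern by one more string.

Each string has the form 5^{2n+2} 2^{4n-1} 7^{3n-1} (n = 1, 2, …).
For the next term, n = 6, so the run lengths are 14, 23, 17.

555555555555552222222222222222222222277777777777777777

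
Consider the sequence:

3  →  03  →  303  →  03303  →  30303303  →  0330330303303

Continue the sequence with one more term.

From term 3 onward, concatenate the second-to-last term with the last: 3·03 = 303, 03·303 = 03303, …
Continuing: 30303303 · 0330330303303 gives term 7.

303033030330330303303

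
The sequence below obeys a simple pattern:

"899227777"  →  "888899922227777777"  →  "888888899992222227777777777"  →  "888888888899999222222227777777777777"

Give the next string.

Term n consists of 3n-2 8's, followed by n+1 9's, followed by 2n 2's, followed by 3n+1 7's (n = 1, 2, …).
For the next term, n = 5, so the run lengths are 13, 6, 10, 16.

888888888888899999922222222227777777777777777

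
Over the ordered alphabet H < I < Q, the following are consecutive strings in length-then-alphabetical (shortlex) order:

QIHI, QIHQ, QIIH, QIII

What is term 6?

Advancing 2 positions from QIII through QIII → QIIQ reaches term 6.

QIQH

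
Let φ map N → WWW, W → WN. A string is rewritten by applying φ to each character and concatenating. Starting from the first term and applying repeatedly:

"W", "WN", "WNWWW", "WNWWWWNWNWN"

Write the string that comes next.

Expanding WNWWWWNWNWN: W→WN, N→WWW, W→WN, W→WN, W→WN, W→WN, N→WWW, W→WN, N→WWW, W→WN, N→WWW. Concatenated: WN WWW WN WN WN WN WWW WN WWW WN WWW.

WNWWWWNWNWNWNWWWWNWWWWNWWW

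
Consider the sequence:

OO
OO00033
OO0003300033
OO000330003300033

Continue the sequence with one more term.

Each term is the previous one with 00033 appended.
One more step from OO000330003300033 gives the answer.

OO00033000330003300033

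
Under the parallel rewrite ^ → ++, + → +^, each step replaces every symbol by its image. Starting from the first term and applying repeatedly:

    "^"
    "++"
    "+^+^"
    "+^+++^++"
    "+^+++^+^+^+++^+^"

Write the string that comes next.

+^+++^+^+^+++^+++^+++^+^+^+++^++

φ(+^+++^+^+^+++^+^) expands symbol-by-symbol to +^ ++ +^ +^ +^ ++ +^ ++ +^ ++ +^ +^ +^ ++ +^ ++; joining the 16 pieces gives the next term.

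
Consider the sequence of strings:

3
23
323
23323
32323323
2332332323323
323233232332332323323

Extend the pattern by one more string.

From term 3 onward, concatenate the second-to-last term with the last: 3·23 = 323, 23·323 = 23323, …
The next term joins 2332332323323 and 323233232332332323323.

2332332323323323233232332332323323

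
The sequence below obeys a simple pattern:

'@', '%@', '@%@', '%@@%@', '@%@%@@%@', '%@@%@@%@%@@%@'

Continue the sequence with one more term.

From term 3 onward, concatenate the second-to-last term with the last: @·%@ = @%@, %@·@%@ = %@@%@, …
So term 7 is @%@%@@%@·%@@%@@%@%@@%@.

@%@%@@%@%@@%@@%@%@@%@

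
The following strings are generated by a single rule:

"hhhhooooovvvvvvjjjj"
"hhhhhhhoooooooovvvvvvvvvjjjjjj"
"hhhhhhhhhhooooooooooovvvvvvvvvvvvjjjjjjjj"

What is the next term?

hhhhhhhhhhhhhoooooooooooooovvvvvvvvvvvvvvvjjjjjjjjjj

Each string has the form h^{3n-2} o^{3n-1} v^{3n} j^{2n}, where the shown terms are n = 2, 3, 4.
At n = 5 the blocks have lengths 13, 14, 15, 10.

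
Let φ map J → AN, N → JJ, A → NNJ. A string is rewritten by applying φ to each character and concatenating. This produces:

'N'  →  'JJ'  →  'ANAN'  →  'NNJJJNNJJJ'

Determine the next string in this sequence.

Apply φ to NNJJJNNJJJ symbol by symbol: N→JJ, N→JJ, J→AN, J→AN, J→AN, N→JJ, N→JJ, J→AN, J→AN, J→AN; joined: JJ JJ AN AN AN JJ JJ AN AN AN.

JJJJANANANJJJJANANAN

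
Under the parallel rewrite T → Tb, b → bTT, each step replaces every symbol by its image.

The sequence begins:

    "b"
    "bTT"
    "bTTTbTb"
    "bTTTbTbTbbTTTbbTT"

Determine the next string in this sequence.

Rewriting the 17 symbols of bTTTbTbTbbTTTbbTT one by one yields bTT Tb Tb Tb bTT Tb bTT Tb bTT bTT Tb Tb Tb bTT bTT Tb Tb; concatenated:

bTTTbTbTbbTTTbbTTTbbTTbTTTbTbTbbTTbTTTbTb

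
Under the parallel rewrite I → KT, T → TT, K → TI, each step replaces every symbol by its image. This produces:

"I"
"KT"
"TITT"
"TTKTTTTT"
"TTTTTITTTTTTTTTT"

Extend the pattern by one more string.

TTTTTTTTTTKTTTTTTTTTTTTTTTTTTTTT

Applying the rule to each of the 16 symbols of TTTTTITTTTTTTTTT gives the pieces TT TT TT TT TT KT TT TT TT TT TT TT TT TT TT TT, which concatenate to the answer.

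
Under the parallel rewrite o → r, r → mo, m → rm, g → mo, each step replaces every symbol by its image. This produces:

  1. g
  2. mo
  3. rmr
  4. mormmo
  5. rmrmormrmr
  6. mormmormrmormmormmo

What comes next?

Rewriting the 19 symbols of mormmormrmormmormmo one by one yields rm r mo rm rm r mo rm mo rm r mo rm rm r mo rm rm r; concatenated:

rmrmormrmrmormmormrmormrmrmormrmr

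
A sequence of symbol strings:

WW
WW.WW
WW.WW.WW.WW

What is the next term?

Every step duplicates the string with '.' between the halves.
Doubling WW.WW.WW.WW with '.' between the halves:

WW.WW.WW.WW.WW.WW.WW.WW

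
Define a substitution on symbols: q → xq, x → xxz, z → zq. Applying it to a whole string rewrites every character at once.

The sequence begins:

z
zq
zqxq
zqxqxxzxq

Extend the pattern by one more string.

zqxqxxzxqxxzxxzzqxxzxq

Apply φ to zqxqxxzxq symbol by symbol: z→zq, q→xq, x→xxz, q→xq, x→xxz, x→xxz, z→zq, x→xxz, q→xq; joined: zq xq xxz xq xxz xxz zq xxz xq.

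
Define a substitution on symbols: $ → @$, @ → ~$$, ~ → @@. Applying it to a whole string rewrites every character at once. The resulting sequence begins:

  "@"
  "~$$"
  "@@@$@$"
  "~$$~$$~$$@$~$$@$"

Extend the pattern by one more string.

Replace each of the 16 characters of ~$$~$$~$$@$~$$@$ in place — @@ @$ @$ @@ @$ @$ @@ @$ @$ ~$$ @$ @@ @$ @$ ~$$ @$ — and concatenate.

@@@$@$@@@$@$@@@$@$~$$@$@@@$@$~$$@$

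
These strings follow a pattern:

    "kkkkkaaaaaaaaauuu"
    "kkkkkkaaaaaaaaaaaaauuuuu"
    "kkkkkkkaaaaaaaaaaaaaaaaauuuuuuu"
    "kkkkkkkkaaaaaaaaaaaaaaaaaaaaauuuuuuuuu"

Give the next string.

The n-th term is n+3 k's then 4n+1 a's then 2n-1 u's, where the shown terms are n = 2, 3, 4, 5.
At n = 6 the blocks have lengths 9, 25, 11.

kkkkkkkkkaaaaaaaaaaaaaaaaaaaaaaaaauuuuuuuuuuu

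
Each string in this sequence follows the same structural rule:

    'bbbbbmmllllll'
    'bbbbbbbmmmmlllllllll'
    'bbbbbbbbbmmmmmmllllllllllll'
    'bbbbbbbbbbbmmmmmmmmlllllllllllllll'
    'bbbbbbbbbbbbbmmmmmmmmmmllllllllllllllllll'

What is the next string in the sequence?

Each string has the form b^{2n+3} m^{2n} l^{3n+3} (n = 1, 2, …).
At n = 6 the blocks have lengths 15, 12, 21.

bbbbbbbbbbbbbbbmmmmmmmmmmmmlllllllllllllllllllll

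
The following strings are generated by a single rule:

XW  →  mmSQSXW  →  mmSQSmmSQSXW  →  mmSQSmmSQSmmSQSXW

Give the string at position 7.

mmSQSmmSQSmmSQSmmSQSmmSQSmmSQSXW

The strings grow by a fixed prefix mmSQS each time.
From mmSQSmmSQSmmSQSXW, 3 further steps: mmSQSmmSQSmmSQSXW → mmSQSmmSQSmmSQSmmSQSXW → mmSQSmmSQSmmSQSmmSQSmmSQSXW → (answer).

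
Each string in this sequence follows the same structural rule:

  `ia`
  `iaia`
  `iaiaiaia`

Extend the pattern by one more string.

iaiaiaiaiaiaiaia

Each string is two copies of the previous one concatenated.
One more doubling of iaiaiaia gives the answer.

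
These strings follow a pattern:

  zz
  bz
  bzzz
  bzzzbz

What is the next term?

This is a Fibonacci-style word recurrence s(k) = s(k−1)·s(k−2): e.g. bz·zz = bzzz.
Continuing: bzzzbz · bzzz gives term 5.

bzzzbzbzzz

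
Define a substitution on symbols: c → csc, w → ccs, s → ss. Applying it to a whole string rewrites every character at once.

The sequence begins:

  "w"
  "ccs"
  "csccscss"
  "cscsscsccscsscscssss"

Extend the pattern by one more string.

Replace each of the 20 characters of cscsscsccscsscscssss in place — csc ss csc ss ss csc ss csc csc ss csc ss ss csc ss csc ss ss ss ss — and concatenate.

cscsscscsssscscsscsccscsscscsssscscsscscssssssss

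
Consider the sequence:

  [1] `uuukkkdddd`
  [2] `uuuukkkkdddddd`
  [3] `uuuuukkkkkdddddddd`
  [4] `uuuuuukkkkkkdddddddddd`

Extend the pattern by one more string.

Each string has the form u^{n+1} k^{n+1} d^{2n}, where the shown terms are n = 2, 3, 4, 5.
Setting n = 6 gives 7, 7, 12 characters in each block.

uuuuuuukkkkkkkdddddddddddd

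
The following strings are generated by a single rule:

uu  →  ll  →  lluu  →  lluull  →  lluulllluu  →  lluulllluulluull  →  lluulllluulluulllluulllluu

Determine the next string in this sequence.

Each term (from the third on) is the previous term followed by the one before it: term 3 = ll·uu = lluu.
The next term joins lluulllluulluulllluulllluu and lluulllluulluull.

lluulllluulluulllluulllluulluulllluulluull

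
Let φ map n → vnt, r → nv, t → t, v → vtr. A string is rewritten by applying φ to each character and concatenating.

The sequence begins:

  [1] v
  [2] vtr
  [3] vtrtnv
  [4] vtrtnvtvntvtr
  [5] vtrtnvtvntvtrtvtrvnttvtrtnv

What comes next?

Replace each of the 27 characters of vtrtnvtvntvtrtvtrvnttvtrtnv in place — vtr t nv t vnt vtr t vtr vnt t vtr t nv t vtr t nv vtr vnt t t vtr t nv t vnt vtr — and concatenate.

vtrtnvtvntvtrtvtrvnttvtrtnvtvtrtnvvtrvntttvtrtnvtvntvtr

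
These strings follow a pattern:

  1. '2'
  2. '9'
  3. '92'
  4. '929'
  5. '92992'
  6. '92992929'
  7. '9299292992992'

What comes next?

929929299299292992929

Each term (from the third on) is the previous term followed by the one before it: term 3 = 9·2 = 92.
The next term joins 9299292992992 and 92992929.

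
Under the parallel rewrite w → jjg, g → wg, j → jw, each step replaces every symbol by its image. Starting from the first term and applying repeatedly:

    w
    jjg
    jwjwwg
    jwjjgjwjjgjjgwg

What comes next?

jwjjgjwjwwgjwjjgjwjwwgjwjwwgjjgwg

φ(jwjjgjwjjgjjgwg) expands symbol-by-symbol to jw jjg jw jw wg jw jjg jw jw wg jw jw wg jjg wg; joining the 15 pieces gives the next term.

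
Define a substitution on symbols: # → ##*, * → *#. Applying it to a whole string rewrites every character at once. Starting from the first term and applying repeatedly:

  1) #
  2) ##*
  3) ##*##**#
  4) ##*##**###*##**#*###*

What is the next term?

Rewriting the 21 symbols of ##*##**###*##**#*###* one by one yields ##* ##* *# ##* ##* *# *# ##* ##* ##* *# ##* ##* *# *# ##* *# ##* ##* ##* *#; concatenated:

##*##**###*##**#*###*##*##**###*##**#*###**###*##*##**#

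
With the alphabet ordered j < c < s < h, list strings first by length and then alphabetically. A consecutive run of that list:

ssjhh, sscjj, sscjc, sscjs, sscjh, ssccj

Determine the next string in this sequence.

Find the rightmost character of ssccj below h, bump it to the next letter, and reset everything to its right to j.

ssccc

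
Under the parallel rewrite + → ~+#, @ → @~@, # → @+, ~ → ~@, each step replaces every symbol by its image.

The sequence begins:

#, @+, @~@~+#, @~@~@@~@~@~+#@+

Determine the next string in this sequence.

Applying the rule to each of the 15 symbols of @~@~@@~@~@~+#@+ gives the pieces @~@ ~@ @~@ ~@ @~@ @~@ ~@ @~@ ~@ @~@ ~@ ~+# @+ @~@ ~+#, which concatenate to the answer.

@~@~@@~@~@@~@@~@~@@~@~@@~@~@~+#@+@~@~+#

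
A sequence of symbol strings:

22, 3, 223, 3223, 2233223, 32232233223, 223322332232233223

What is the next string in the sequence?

32232233223223322332232233223

From term 3 onward, concatenate the second-to-last term with the last: 22·3 = 223, 3·223 = 3223, …
The next term joins 32232233223 and 223322332232233223.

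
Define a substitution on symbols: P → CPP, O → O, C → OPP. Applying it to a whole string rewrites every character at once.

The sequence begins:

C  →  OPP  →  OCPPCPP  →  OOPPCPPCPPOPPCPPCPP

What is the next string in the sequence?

Rewriting the 19 symbols of OOPPCPPCPPOPPCPPCPP one by one yields O O CPP CPP OPP CPP CPP OPP CPP CPP O CPP CPP OPP CPP CPP OPP CPP CPP; concatenated:

OOCPPCPPOPPCPPCPPOPPCPPCPPOCPPCPPOPPCPPCPPOPPCPPCPP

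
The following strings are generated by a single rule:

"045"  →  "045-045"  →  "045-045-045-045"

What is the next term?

s(k+1) = s(k)·-·s(k) — each term doubles the last with '-' between the halves.
Doubling 045-045-045-045 with '-' between the halves:

045-045-045-045-045-045-045-045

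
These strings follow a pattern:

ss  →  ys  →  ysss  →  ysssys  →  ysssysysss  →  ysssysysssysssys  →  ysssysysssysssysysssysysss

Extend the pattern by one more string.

ysssysysssysssysysssysysssysssysysssysssys

Each term (from the third on) is the previous term followed by the one before it: term 3 = ys·ss = ysss.
Continuing: ysssysysssysssysysssysysss · ysssysysssysssys gives term 8.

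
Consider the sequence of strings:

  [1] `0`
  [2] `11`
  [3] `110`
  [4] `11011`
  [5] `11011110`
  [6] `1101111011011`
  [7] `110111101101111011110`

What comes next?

1101111011011110111101101111011011

Each term (from the third on) is the previous term followed by the one before it: term 3 = 11·0 = 110.
Continuing: 110111101101111011110 · 1101111011011 gives term 8.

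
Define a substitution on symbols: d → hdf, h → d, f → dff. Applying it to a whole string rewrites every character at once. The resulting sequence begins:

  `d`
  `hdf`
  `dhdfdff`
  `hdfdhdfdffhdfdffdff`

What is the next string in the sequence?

dhdfdffhdfdhdfdffhdfdffdffdhdfdffhdfdffdffhdfdffdff

Applying the rule to each of the 19 symbols of hdfdhdfdffhdfdffdff gives the pieces d hdf dff hdf d hdf dff hdf dff dff d hdf dff hdf dff dff hdf dff dff, which concatenate to the answer.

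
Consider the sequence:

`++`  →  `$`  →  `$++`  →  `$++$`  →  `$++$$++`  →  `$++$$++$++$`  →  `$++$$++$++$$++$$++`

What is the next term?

Each term (from the third on) is the previous term followed by the one before it: term 3 = $·++ = $++.
The next term joins $++$$++$++$$++$$++ and $++$$++$++$.

$++$$++$++$$++$$++$++$$++$++$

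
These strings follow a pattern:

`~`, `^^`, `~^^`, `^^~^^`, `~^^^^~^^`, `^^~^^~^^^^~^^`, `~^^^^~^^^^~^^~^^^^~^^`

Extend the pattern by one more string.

^^~^^~^^^^~^^~^^^^~^^^^~^^~^^^^~^^

Each term (from the third on) is the two preceding terms concatenated in order: term 3 = ~·^^ = ~^^.
Continuing: ^^~^^~^^^^~^^ · ~^^^^~^^^^~^^~^^^^~^^ gives term 8.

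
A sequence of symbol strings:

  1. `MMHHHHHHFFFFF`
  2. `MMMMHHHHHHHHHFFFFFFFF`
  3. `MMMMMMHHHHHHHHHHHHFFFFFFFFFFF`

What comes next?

MMMMMMMMHHHHHHHHHHHHHHHFFFFFFFFFFFFFF

Each string has the form M^{2n} H^{3n+3} F^{3n+2} (n = 1, 2, …).
At n = 4 the blocks have lengths 8, 15, 14.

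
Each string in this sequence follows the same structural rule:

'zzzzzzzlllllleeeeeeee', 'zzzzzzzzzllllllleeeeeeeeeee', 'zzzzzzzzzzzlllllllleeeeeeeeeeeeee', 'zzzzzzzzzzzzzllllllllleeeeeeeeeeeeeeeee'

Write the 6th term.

zzzzzzzzzzzzzzzzzllllllllllleeeeeeeeeeeeeeeeeeeeeee

The n-th term is 2n+1 z's then n+3 l's then 3n-1 e's, where the shown terms are n = 3, 4, 5, 6.
At n = 8 the blocks have lengths 17, 11, 23.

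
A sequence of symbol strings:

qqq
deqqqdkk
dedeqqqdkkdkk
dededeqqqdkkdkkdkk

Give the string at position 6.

Each term wraps the previous one in de on the left and dkk on the right.
From dededeqqqdkkdkkdkk, 2 further steps: dededeqqqdkkdkkdkk → dedededeqqqdkkdkkdkkdkk → (answer).

dededededeqqqdkkdkkdkkdkkdkk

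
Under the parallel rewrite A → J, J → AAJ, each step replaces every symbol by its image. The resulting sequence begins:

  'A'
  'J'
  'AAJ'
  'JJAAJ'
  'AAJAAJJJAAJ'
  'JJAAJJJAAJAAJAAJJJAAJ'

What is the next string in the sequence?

Applying the rule to each of the 21 symbols of JJAAJJJAAJAAJAAJJJAAJ gives the pieces AAJ AAJ J J AAJ AAJ AAJ J J AAJ J J AAJ J J AAJ AAJ AAJ J J AAJ, which concatenate to the answer.

AAJAAJJJAAJAAJAAJJJAAJJJAAJJJAAJAAJAAJJJAAJ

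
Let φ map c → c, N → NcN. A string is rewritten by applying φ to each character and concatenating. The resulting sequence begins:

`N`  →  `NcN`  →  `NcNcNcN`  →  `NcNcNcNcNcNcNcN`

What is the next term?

Replace each of the 15 characters of NcNcNcNcNcNcNcN in place — NcN c NcN c NcN c NcN c NcN c NcN c NcN c NcN — and concatenate.

NcNcNcNcNcNcNcNcNcNcNcNcNcNcNcN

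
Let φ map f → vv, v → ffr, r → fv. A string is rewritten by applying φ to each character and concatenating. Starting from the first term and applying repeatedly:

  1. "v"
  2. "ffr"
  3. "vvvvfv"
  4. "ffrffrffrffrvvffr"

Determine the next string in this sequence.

vvvvfvvvvvfvvvvvfvvvvvfvffrffrvvvvfv

Applying the rule to each of the 17 symbols of ffrffrffrffrvvffr gives the pieces vv vv fv vv vv fv vv vv fv vv vv fv ffr ffr vv vv fv, which concatenate to the answer.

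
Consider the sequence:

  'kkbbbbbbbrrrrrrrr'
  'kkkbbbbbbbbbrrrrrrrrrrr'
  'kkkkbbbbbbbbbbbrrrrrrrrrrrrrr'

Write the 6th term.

Each string has the form k^{n} b^{2n+3} r^{3n+2}, where the shown terms are n = 2, 3, 4.
Setting n = 7 gives 7, 17, 23 characters in each block.

kkkkkkkbbbbbbbbbbbbbbbbbrrrrrrrrrrrrrrrrrrrrrrr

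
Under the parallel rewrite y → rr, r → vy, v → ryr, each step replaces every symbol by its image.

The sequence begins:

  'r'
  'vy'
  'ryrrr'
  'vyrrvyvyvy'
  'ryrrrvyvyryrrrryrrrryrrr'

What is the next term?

vyrrvyvyvyryrrrryrrrvyrrvyvyvyvyrrvyvyvyvyrrvyvyvy

Applying the rule to each of the 24 symbols of ryrrrvyvyryrrrryrrrryrrr gives the pieces vy rr vy vy vy ryr rr ryr rr vy rr vy vy vy vy rr vy vy vy vy rr vy vy vy, which concatenate to the answer.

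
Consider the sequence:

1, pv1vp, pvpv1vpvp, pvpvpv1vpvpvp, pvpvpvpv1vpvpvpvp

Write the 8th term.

Each term wraps the previous one in pv on the left and vp on the right.
From pvpvpvpv1vpvpvpvp, 3 further steps: pvpvpvpv1vpvpvpvp → pvpvpvpvpv1vpvpvpvpvp → pvpvpvpvpvpv1vpvpvpvpvpvp → (answer).

pvpvpvpvpvpvpv1vpvpvpvpvpvpvp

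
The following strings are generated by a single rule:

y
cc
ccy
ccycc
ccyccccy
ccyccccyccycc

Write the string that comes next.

This is a Fibonacci-style word recurrence s(k) = s(k−1)·s(k−2): e.g. cc·y = ccy.
The next term joins ccyccccyccycc and ccyccccy.

ccyccccyccyccccyccccy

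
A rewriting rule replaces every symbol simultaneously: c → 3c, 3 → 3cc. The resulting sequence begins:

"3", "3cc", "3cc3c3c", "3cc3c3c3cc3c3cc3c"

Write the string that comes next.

Rewriting the 17 symbols of 3cc3c3c3cc3c3cc3c one by one yields 3cc 3c 3c 3cc 3c 3cc 3c 3cc 3c 3c 3cc 3c 3cc 3c 3c 3cc 3c; concatenated:

3cc3c3c3cc3c3cc3c3cc3c3c3cc3c3cc3c3c3cc3c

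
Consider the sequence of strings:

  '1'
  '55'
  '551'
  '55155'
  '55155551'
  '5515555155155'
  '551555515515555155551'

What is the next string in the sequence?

5515555155155551555515515555155155

Each term (from the third on) is the previous term followed by the one before it: term 3 = 55·1 = 551.
Continuing: 551555515515555155551 · 5515555155155 gives term 8.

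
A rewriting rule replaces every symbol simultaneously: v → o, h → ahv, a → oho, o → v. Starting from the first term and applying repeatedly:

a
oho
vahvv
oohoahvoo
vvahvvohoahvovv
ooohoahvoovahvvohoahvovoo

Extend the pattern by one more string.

φ(ooohoahvoovahvvohoahvovoo) expands symbol-by-symbol to v v v ahv v oho ahv o v v o oho ahv o o v ahv v oho ahv o v o v v; joining the 25 pieces gives the next term.

vvvahvvohoahvovvoohoahvoovahvvohoahvovovv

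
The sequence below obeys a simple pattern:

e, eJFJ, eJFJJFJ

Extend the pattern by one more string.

eJFJJFJJFJ

Each term is the previous one with JFJ appended.
So the next term is eJFJJFJ·JFJ.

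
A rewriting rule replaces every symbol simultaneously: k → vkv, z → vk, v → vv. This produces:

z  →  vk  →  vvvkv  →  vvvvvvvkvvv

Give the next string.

Rewriting each symbol of vvvvvvvkvvv: v→vv, v→vv, v→vv, v→vv, v→vv, v→vv, v→vv, k→vkv, v→vv, v→vv, v→vv, which concatenates to vv vv vv vv vv vv vv vkv vv vv vv.

vvvvvvvvvvvvvvvkvvvvvvv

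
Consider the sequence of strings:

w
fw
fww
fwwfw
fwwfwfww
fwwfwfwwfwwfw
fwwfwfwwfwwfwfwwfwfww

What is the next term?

fwwfwfwwfwwfwfwwfwfwwfwwfwfwwfwwfw

Each term (from the third on) is the previous term followed by the one before it: term 3 = fw·w = fww.
Continuing: fwwfwfwwfwwfwfwwfwfww · fwwfwfwwfwwfw gives term 8.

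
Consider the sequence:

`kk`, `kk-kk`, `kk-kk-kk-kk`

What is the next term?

kk-kk-kk-kk-kk-kk-kk-kk

Each string is two copies of the previous one joined by '-'.
One more doubling of kk-kk-kk-kk gives the answer.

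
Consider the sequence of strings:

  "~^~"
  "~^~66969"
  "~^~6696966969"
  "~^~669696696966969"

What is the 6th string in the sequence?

Every step adds 66969 to the end: s(k+1) = s(k)·66969.
From ~^~669696696966969, 2 further steps: ~^~669696696966969 → ~^~66969669696696966969 → (answer).

~^~6696966969669696696966969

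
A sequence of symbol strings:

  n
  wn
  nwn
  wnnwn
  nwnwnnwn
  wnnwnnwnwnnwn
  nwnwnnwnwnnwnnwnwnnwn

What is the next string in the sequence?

wnnwnnwnwnnwnnwnwnnwnwnnwnnwnwnnwn

This is a Fibonacci-style word recurrence s(k) = s(k−2)·s(k−1): e.g. n·wn = nwn.
Continuing: wnnwnnwnwnnwn · nwnwnnwnwnnwnnwnwnnwn gives term 8.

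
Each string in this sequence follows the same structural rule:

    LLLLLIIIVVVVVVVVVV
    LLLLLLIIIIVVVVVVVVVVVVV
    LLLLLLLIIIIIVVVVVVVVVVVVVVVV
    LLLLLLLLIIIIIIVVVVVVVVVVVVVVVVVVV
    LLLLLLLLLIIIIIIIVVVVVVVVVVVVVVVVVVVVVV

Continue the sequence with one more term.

Term n consists of n+2 L's, followed by n I's, followed by 3n+1 V's, where the shown terms are n = 3, 4, 5, 6, 7.
At n = 8 the blocks have lengths 10, 8, 25.

LLLLLLLLLLIIIIIIIIVVVVVVVVVVVVVVVVVVVVVVVVV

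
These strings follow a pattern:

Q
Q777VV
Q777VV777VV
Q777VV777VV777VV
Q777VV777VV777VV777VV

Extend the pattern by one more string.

Q777VV777VV777VV777VV777VV

Each term is the previous one with 777VV appended.
So the next term is Q777VV777VV777VV777VV·777VV.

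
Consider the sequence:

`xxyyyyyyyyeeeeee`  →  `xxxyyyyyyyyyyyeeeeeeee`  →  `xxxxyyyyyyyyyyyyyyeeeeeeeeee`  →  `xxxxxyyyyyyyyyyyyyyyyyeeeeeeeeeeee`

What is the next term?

xxxxxxyyyyyyyyyyyyyyyyyyyyeeeeeeeeeeeeee

Each string has the form x^{n} y^{3n+2} e^{2n+2}, where the shown terms are n = 2, 3, 4, 5.
Setting n = 6 gives 6, 20, 14 characters in each block.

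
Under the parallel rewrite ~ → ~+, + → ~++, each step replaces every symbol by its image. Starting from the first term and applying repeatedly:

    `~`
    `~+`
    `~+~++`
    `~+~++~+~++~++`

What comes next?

Applying the rule to each of the 13 symbols of ~+~++~+~++~++ gives the pieces ~+ ~++ ~+ ~++ ~++ ~+ ~++ ~+ ~++ ~++ ~+ ~++ ~++, which concatenate to the answer.

~+~++~+~++~++~+~++~+~++~++~+~++~++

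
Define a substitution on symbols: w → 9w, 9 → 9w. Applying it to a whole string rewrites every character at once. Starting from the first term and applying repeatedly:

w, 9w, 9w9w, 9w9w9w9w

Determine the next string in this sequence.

9w9w9w9w9w9w9w9w

Rewriting each symbol of 9w9w9w9w: 9→9w, w→9w, 9→9w, w→9w, 9→9w, w→9w, 9→9w, w→9w, which concatenates to 9w 9w 9w 9w 9w 9w 9w 9w.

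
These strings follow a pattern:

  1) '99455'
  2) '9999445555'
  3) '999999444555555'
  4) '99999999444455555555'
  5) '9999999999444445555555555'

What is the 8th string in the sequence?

Term n consists of 2n 9's, followed by n 4's, followed by 2n 5's (n = 1, 2, …).
For term 8, n = 8, so the run lengths are 16, 8, 16.

9999999999999999444444445555555555555555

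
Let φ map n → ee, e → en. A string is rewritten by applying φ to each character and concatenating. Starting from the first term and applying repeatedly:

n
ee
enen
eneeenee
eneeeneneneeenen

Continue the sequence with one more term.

Rewriting the 16 symbols of eneeeneneneeenen one by one yields en ee en en en ee en ee en ee en en en ee en ee; concatenated:

eneeeneneneeeneeeneeeneneneeenee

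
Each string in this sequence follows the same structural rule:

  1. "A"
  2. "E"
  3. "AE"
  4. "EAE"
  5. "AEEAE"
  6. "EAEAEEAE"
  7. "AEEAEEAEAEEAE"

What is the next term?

EAEAEEAEAEEAEEAEAEEAE

From term 3 onward, concatenate the second-to-last term with the last: A·E = AE, E·AE = EAE, …
The next term joins EAEAEEAE and AEEAEEAEAEEAE.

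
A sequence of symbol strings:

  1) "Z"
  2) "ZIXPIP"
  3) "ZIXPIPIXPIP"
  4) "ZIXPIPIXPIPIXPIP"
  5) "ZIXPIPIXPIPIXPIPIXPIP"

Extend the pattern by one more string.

ZIXPIPIXPIPIXPIPIXPIPIXPIP

Every step adds IXPIP to the end: s(k+1) = s(k)·IXPIP.
One more step from ZIXPIPIXPIPIXPIPIXPIP gives the answer.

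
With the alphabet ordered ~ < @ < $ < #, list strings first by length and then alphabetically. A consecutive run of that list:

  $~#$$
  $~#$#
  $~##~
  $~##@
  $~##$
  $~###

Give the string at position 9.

$@~~$

Stepping forward 3 times from $~###: $~### → $@~~~ → $@~~@, then the target.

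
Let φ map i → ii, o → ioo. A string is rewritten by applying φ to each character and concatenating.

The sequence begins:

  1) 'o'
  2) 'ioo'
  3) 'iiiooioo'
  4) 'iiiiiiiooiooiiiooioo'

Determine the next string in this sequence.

Replace each of the 20 characters of iiiiiiiooiooiiiooioo in place — ii ii ii ii ii ii ii ioo ioo ii ioo ioo ii ii ii ioo ioo ii ioo ioo — and concatenate.

iiiiiiiiiiiiiiiooiooiiiooiooiiiiiiiooiooiiiooioo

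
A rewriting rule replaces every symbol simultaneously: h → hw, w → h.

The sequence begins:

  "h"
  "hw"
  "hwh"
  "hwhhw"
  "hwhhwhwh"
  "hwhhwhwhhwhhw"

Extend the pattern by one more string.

hwhhwhwhhwhhwhwhhwhwh

Replace each of the 13 characters of hwhhwhwhhwhhw in place — hw h hw hw h hw h hw hw h hw hw h — and concatenate.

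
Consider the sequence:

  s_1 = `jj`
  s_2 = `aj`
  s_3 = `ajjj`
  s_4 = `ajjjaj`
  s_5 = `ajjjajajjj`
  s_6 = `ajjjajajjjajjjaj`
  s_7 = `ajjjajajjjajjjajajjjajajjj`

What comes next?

Each term (from the third on) is the previous term followed by the one before it: term 3 = aj·jj = ajjj.
Continuing: ajjjajajjjajjjajajjjajajjj · ajjjajajjjajjjaj gives term 8.

ajjjajajjjajjjajajjjajajjjajjjajajjjajjjaj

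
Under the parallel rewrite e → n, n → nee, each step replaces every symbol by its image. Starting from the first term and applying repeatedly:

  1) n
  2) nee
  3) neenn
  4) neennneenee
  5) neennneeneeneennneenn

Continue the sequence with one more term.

Applying the rule to each of the 21 symbols of neennneeneeneennneenn gives the pieces nee n n nee nee nee n n nee n n nee n n nee nee nee n n nee nee, which concatenate to the answer.

neennneeneeneennneennneennneeneeneennneenee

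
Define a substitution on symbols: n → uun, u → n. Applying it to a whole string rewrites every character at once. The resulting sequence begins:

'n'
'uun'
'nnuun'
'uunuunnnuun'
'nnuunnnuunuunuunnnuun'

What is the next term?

uunuunnnuunuunuunnnuunnnuunnnuunuunuunnnuun

φ(nnuunnnuunuunuunnnuun) expands symbol-by-symbol to uun uun n n uun uun uun n n uun n n uun n n uun uun uun n n uun; joining the 21 pieces gives the next term.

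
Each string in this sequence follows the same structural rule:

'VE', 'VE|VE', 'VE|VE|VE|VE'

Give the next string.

s(k+1) = s(k)·|·s(k) — each term doubles the last with '|' between the halves.
One more doubling of VE|VE|VE|VE gives the answer.

VE|VE|VE|VE|VE|VE|VE|VE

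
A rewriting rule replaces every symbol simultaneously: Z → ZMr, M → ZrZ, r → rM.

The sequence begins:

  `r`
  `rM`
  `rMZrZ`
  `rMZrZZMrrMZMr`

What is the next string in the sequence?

Replace each of the 13 characters of rMZrZZMrrMZMr in place — rM ZrZ ZMr rM ZMr ZMr ZrZ rM rM ZrZ ZMr ZrZ rM — and concatenate.

rMZrZZMrrMZMrZMrZrZrMrMZrZZMrZrZrM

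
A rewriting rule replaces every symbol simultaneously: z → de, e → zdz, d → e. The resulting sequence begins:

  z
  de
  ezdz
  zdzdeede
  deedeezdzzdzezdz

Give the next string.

φ(deedeezdzzdzezdz) expands symbol-by-symbol to e zdz zdz e zdz zdz de e de de e de zdz de e de; joining the 16 pieces gives the next term.

ezdzzdzezdzzdzdeededeedezdzdeede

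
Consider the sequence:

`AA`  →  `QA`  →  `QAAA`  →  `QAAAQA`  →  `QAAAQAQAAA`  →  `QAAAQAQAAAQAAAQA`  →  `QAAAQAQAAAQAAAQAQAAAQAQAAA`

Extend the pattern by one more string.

QAAAQAQAAAQAAAQAQAAAQAQAAAQAAAQAQAAAQAAAQA

From term 3 onward, concatenate the last term with the second-to-last: QA·AA = QAAA, QAAA·QA = QAAAQA, …
So term 8 is QAAAQAQAAAQAAAQAQAAAQAQAAA·QAAAQAQAAAQAAAQA.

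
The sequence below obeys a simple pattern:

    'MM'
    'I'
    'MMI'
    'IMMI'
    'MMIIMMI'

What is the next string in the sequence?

IMMIMMIIMMI

Each term (from the third on) is the two preceding terms concatenated in order: term 3 = MM·I = MMI.
Continuing: IMMI · MMIIMMI gives term 6.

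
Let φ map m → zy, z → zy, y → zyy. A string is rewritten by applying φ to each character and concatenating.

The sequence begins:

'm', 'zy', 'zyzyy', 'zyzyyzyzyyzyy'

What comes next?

Replace each of the 13 characters of zyzyyzyzyyzyy in place — zy zyy zy zyy zyy zy zyy zy zyy zyy zy zyy zyy — and concatenate.

zyzyyzyzyyzyyzyzyyzyzyyzyyzyzyyzyy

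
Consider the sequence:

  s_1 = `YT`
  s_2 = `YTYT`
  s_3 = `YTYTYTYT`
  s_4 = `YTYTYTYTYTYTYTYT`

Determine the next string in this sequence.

YTYTYTYTYTYTYTYTYTYTYTYTYTYTYTYT

Each string is two copies of the previous one concatenated.
So the next term is two copies of YTYTYTYTYTYTYTYT.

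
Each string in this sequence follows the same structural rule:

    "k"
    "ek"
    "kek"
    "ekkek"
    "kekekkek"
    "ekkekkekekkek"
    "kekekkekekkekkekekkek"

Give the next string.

ekkekkekekkekkekekkekekkekkekekkek

This is a Fibonacci-style word recurrence s(k) = s(k−2)·s(k−1): e.g. k·ek = kek.
Continuing: ekkekkekekkek · kekekkekekkekkekekkek gives term 8.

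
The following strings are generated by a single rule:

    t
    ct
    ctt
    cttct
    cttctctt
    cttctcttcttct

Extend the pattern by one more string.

cttctcttcttctcttctctt

Each term (from the third on) is the previous term followed by the one before it: term 3 = ct·t = ctt.
Continuing: cttctcttcttct · cttctctt gives term 7.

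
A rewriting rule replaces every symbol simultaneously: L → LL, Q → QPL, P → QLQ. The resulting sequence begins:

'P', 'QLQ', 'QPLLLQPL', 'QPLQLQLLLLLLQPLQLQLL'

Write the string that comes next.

Replace each of the 20 characters of QPLQLQLLLLLLQPLQLQLL in place — QPL QLQ LL QPL LL QPL LL LL LL LL LL LL QPL QLQ LL QPL LL QPL LL LL — and concatenate.

QPLQLQLLQPLLLQPLLLLLLLLLLLLLQPLQLQLLQPLLLQPLLLLL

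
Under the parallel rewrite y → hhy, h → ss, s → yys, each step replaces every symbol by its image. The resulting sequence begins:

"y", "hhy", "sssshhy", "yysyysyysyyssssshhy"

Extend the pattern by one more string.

hhyhhyyyshhyhhyyyshhyhhyyyshhyhhyyysyysyysyysyyssssshhy

Replace each of the 19 characters of yysyysyysyyssssshhy in place — hhy hhy yys hhy hhy yys hhy hhy yys hhy hhy yys yys yys yys yys ss ss hhy — and concatenate.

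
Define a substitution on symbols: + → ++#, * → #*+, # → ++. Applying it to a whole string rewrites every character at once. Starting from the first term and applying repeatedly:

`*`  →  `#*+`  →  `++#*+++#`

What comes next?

++#++#++#*+++#++#++#++

Expanding ++#*+++#: +→++#, +→++#, #→++, *→#*+, +→++#, +→++#, +→++#, #→++. Concatenated: ++# ++# ++ #*+ ++# ++# ++# ++.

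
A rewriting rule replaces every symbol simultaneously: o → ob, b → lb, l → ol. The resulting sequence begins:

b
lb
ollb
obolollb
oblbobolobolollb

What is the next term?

Rewriting the 16 symbols of oblbobolobolollb one by one yields ob lb ol lb ob lb ob ol ob lb ob ol ob ol ol lb; concatenated:

oblbollboblboboloblbobolobolollb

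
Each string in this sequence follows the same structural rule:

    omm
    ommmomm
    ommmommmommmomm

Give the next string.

ommmommmommmommmommmommmommmomm

Every step duplicates the string with 'm' between the halves.
So the next term is two copies of ommmommmommmomm with 'm' between the halves.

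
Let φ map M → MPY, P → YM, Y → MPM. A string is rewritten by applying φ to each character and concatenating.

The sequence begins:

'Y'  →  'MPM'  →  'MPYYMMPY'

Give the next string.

MPYYMMPMMPMMPYMPYYMMPM

Expanding MPYYMMPY: M→MPY, P→YM, Y→MPM, Y→MPM, M→MPY, M→MPY, P→YM, Y→MPM. Concatenated: MPY YM MPM MPM MPY MPY YM MPM.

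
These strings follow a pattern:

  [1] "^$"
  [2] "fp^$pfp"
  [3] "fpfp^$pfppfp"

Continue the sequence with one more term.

fpfpfp^$pfppfppfp

Each term wraps the previous one in fp on the left and pfp on the right.
One more step from fpfp^$pfppfp gives the answer.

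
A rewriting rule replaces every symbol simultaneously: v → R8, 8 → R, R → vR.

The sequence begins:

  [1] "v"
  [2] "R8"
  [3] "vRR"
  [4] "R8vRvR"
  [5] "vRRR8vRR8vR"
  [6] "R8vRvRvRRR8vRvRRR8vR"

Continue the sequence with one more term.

φ(R8vRvRvRRR8vRvRRR8vR) expands symbol-by-symbol to vR R R8 vR R8 vR R8 vR vR vR R R8 vR R8 vR vR vR R R8 vR; joining the 20 pieces gives the next term.

vRRR8vRR8vRR8vRvRvRRR8vRR8vRvRvRRR8vR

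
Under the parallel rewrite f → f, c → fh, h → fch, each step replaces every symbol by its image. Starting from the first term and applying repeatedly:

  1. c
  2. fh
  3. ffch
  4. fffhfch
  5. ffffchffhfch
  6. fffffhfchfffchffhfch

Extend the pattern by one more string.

Replace each of the 20 characters of fffffhfchfffchffhfch in place — f f f f f fch f fh fch f f f fh fch f f fch f fh fch — and concatenate.

ffffffchffhfchffffhfchfffchffhfch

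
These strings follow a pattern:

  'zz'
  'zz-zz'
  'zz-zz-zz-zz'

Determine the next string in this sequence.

Each string is two copies of the previous one joined by '-'.
Doubling zz-zz-zz-zz with '-' between the halves:

zz-zz-zz-zz-zz-zz-zz-zz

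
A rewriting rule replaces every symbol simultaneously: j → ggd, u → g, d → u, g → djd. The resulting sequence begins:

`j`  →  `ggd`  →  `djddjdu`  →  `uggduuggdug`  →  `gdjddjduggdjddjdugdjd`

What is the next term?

φ(gdjddjduggdjddjdugdjd) expands symbol-by-symbol to djd u ggd u u ggd u g djd djd u ggd u u ggd u g djd u ggd u; joining the 21 pieces gives the next term.

djduggduuggdugdjddjduggduuggdugdjduggdu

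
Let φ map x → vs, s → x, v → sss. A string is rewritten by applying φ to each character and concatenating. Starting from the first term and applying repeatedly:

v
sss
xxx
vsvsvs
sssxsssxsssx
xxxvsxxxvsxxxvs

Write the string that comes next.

vsvsvssssxvsvsvssssxvsvsvssssx

Applying the rule to each of the 15 symbols of xxxvsxxxvsxxxvs gives the pieces vs vs vs sss x vs vs vs sss x vs vs vs sss x, which concatenate to the answer.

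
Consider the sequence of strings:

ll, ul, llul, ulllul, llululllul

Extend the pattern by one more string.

Each term (from the third on) is the two preceding terms concatenated in order: term 3 = ll·ul = llul.
The next term joins ulllul and llululllul.

ulllulllululllul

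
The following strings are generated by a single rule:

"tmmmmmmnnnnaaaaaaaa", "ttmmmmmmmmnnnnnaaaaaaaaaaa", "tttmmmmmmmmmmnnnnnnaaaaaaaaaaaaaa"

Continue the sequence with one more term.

Reading off run lengths: t runs 1, 2, 3; m runs 6, 8, 10; n runs 4, 5, 6; a runs 8, 11, 14 — each is linear in n, where the shown terms are n = 3, 4, 5.
Setting n = 6 gives 4, 12, 7, 17 characters in each block.

ttttmmmmmmmmmmmmnnnnnnnaaaaaaaaaaaaaaaaa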